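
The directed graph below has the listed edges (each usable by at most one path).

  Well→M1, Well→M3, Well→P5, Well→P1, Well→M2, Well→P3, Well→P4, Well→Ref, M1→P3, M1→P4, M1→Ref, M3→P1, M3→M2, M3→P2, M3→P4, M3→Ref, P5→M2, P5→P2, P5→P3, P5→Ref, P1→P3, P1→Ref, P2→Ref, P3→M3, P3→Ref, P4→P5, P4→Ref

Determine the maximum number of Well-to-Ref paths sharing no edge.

Assign every edge capacity 1; by Menger, the answer equals the max flow.
Path Well→Ref (+1); total 1.
Path Well→M1→Ref (+1); total 2.
Path Well→M3→Ref (+1); total 3.
Path Well→P5→Ref (+1); total 4.
Path Well→P1→Ref (+1); total 5.
Path Well→P3→Ref (+1); total 6.
Path Well→P4→Ref (+1); total 7.
No residual Well→Ref path; max flow = 7.
Certifying cut of size 7: {Well→M1, Well→M3, Well→P1, Well→P3, Well→P4, Well→P5, Well→Ref}.

7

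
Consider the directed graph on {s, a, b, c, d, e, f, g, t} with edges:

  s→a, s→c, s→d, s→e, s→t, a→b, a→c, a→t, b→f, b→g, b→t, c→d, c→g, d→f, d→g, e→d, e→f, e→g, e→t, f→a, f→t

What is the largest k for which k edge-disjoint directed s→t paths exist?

Assign every edge capacity 1; by Menger, the answer equals the max flow.
Path s→t (+1); total 1.
Path s→a→t (+1); total 2.
Path s→e→t (+1); total 3.
Path s→d→f→t (+1); total 4.
No residual s→t path; max flow = 4.
Certifying cut of size 4: {d→f, s→a, s→e, s→t}.

4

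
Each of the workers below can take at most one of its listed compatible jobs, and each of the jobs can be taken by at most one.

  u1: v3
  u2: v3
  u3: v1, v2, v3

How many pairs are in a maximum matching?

2

Unit-capacity flow: source→left, listed edges, right→sink; max matching = max flow.
Augmenting path u1→v3 (+1); matched 1.
Augmenting path u3→v1 (+1); matched 2.
No augmenting path remains; maximum matching = 2.
König certificate: {u3, v3} is a vertex cover of size 2 (every listed pair touches it), so no matching can be larger.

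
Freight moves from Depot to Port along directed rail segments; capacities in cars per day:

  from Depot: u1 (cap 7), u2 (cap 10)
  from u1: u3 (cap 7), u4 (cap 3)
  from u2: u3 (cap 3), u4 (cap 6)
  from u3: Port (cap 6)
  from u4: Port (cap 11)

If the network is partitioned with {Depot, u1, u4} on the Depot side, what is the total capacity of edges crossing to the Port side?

28

Edges leaving {Depot, u1, u4}: Depot→u2 (10), u1→u3 (7), u4→Port (11).
Cut capacity = 10 + 7 + 11 = 28.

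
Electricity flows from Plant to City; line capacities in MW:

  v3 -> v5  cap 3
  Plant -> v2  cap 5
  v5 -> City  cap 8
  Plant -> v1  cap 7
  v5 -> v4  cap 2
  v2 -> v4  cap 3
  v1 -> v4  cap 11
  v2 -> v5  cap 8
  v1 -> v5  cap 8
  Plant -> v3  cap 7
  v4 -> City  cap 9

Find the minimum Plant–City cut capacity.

Augment Plant→v1→v4→City: bottleneck 7, flow now 7.
Augment Plant→v2→v4→City: bottleneck 2, flow now 9.
Augment Plant→v2→v5→City: bottleneck 3, flow now 12.
Augment Plant→v3→v5→City: bottleneck 3, flow now 15.
No augmenting path remains; maximum flow = 15.
By max-flow min-cut, the minimum cut capacity equals the max flow.
In the residual graph, reachable from Plant: {Plant, v3}.
Min-cut edges: Plant→v1 (7), Plant→v2 (5), v3→v5 (3); capacity 7 + 5 + 3 = 15.

15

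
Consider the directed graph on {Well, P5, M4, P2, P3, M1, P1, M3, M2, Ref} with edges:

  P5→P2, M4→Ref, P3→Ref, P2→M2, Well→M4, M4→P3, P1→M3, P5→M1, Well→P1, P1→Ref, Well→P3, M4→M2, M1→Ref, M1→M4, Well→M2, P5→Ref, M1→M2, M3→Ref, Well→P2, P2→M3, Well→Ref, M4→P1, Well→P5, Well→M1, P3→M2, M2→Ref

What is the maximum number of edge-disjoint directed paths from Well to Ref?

8

Assign every edge capacity 1; by Menger, the answer equals the max flow.
Path Well→Ref (+1); total 1.
Path Well→P5→Ref (+1); total 2.
Path Well→M4→Ref (+1); total 3.
Path Well→P3→Ref (+1); total 4.
Path Well→M1→Ref (+1); total 5.
Path Well→P1→Ref (+1); total 6.
Path Well→M2→Ref (+1); total 7.
Path Well→P2→M3→Ref (+1); total 8.
No residual Well→Ref path; max flow = 8.
Certifying cut of size 8: {Well→M1, Well→M2, Well→M4, Well→P1, Well→P2, Well→P3, Well→P5, Well→Ref}.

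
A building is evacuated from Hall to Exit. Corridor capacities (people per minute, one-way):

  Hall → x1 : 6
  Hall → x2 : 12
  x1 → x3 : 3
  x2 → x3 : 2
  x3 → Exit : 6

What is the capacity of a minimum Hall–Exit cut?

Augment Hall→x1→x3→Exit: bottleneck 3, flow now 3.
Augment Hall→x2→x3→Exit: bottleneck 2, flow now 5.
No augmenting path remains; maximum flow = 5.
By max-flow min-cut, the minimum cut capacity equals the max flow.
In the residual graph, reachable from Hall: {Hall, x1, x2}.
Min-cut edges: x1→x3 (3), x2→x3 (2); capacity 3 + 2 = 5.

5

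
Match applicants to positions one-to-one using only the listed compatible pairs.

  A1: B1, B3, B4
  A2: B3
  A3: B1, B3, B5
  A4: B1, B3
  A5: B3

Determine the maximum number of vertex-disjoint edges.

4

Unit-capacity flow: source→left, listed edges, right→sink; max matching = max flow.
Augmenting path A1→B1 (+1); matched 1.
Augmenting path A2→B3 (+1); matched 2.
Augmenting path A3→B5 (+1); matched 3.
Augmenting path A4→B1→A1→B4 (+1); matched 4.
No augmenting path remains; maximum matching = 4.
König certificate: {A1, A3, A4, B3} is a vertex cover of size 4 (every listed pair touches it), so no matching can be larger.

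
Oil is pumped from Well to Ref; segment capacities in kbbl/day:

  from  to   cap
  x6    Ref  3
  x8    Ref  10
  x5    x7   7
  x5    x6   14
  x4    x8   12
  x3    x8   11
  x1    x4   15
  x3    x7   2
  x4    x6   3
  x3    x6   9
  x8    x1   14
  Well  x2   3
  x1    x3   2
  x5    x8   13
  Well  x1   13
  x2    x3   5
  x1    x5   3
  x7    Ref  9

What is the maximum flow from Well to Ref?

Augment Well→x1→x3→x6→Ref: bottleneck 2, flow now 2.
Augment Well→x1→x4→x6→Ref: bottleneck 1, flow now 3.
Augment Well→x1→x4→x8→Ref: bottleneck 10, flow now 13.
Augment Well→x2→x3→x7→Ref: bottleneck 2, flow now 15.
Augment Well→x2→x3→x1→x5→x7→Ref: bottleneck 1, flow now 16. (uses reverse residual edge)
No augmenting path remains; maximum flow = 16.
In the residual graph, reachable from Well: {Well}.
Min-cut edges: Well→x1 (13), Well→x2 (3); capacity 13 + 3 = 16.
This cut is saturated, so no flow can exceed 16.

16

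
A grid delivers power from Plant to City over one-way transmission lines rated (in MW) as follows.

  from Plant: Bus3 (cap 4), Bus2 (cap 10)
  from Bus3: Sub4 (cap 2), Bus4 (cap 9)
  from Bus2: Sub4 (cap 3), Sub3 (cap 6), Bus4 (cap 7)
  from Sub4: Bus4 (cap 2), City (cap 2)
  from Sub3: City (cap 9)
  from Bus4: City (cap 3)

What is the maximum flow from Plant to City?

Augment Plant→Bus3→Sub4→City: bottleneck 2, flow now 2.
Augment Plant→Bus3→Bus4→City: bottleneck 2, flow now 4.
Augment Plant→Bus2→Sub3→City: bottleneck 6, flow now 10.
Augment Plant→Bus2→Bus4→City: bottleneck 1, flow now 11.
No augmenting path remains; maximum flow = 11.
In the residual graph, reachable from Plant: {Plant, Bus3, Bus2, Sub4, Bus4}.
Min-cut edges: Bus2→Sub3 (6), Sub4→City (2), Bus4→City (3); capacity 6 + 2 + 3 = 11.
This cut is saturated, so no flow can exceed 11.

11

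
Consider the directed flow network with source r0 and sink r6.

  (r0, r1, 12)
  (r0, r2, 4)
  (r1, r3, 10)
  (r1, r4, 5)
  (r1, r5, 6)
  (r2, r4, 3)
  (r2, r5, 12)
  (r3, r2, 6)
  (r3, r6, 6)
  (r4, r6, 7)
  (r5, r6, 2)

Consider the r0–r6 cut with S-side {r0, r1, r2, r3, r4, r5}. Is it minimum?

Given cut capacity: 6 + 7 + 2 = 15.
Augment r0→r1→r3→r6: bottleneck 6, flow now 6.
Augment r0→r1→r4→r6: bottleneck 5, flow now 11.
Augment r0→r1→r5→r6: bottleneck 1, flow now 12.
Augment r0→r2→r4→r6: bottleneck 2, flow now 14.
Augment r0→r2→r5→r6: bottleneck 1, flow now 15.
No augmenting path remains; maximum flow = 15.
Cut capacity 15 equals the max flow, so it is a minimum cut.

Yes — it is a minimum cut (capacity 15).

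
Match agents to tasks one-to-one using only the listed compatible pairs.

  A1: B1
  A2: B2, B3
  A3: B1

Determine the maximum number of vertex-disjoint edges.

Unit-capacity flow: source→left, listed edges, right→sink; max matching = max flow.
Augmenting path A1→B1 (+1); matched 1.
Augmenting path A2→B2 (+1); matched 2.
No augmenting path remains; maximum matching = 2.
König certificate: {A2, B1} is a vertex cover of size 2 (every listed pair touches it), so no matching can be larger.

2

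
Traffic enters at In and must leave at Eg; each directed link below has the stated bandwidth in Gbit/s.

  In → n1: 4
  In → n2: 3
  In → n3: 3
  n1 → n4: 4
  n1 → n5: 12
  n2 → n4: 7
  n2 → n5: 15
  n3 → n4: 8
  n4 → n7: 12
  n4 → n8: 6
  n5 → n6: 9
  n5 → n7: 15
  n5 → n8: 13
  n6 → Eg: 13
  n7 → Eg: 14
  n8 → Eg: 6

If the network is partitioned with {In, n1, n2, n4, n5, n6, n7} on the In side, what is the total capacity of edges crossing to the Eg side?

49

Edges leaving {In, n1, n2, n4, n5, n6, n7}: In→n3 (3), n4→n8 (6), n5→n8 (13), n6→Eg (13), n7→Eg (14).
Cut capacity = 3 + 6 + 13 + 13 + 14 = 49.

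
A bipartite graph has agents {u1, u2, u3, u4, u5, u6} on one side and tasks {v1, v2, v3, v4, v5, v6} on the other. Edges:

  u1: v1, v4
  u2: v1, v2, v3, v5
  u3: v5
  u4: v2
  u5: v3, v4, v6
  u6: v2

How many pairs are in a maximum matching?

Unit-capacity flow: source→left, listed edges, right→sink; max matching = max flow.
Augmenting path u1→v1 (+1); matched 1.
Augmenting path u2→v2 (+1); matched 2.
Augmenting path u3→v5 (+1); matched 3.
Augmenting path u5→v3 (+1); matched 4.
Augmenting path u4→v2→u2→v1→u1→v4 (+1); matched 5.
No augmenting path remains; maximum matching = 5.
König certificate: {u1, u2, u3, u5, v2} is a vertex cover of size 5 (every listed pair touches it), so no matching can be larger.

5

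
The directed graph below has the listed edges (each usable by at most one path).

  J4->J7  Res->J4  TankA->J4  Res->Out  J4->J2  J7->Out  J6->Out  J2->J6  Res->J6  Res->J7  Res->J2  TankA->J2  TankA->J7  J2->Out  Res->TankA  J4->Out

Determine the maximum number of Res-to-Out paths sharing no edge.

Assign every edge capacity 1; by Menger, the answer equals the max flow.
Path Res→Out (+1); total 1.
Path Res→J4→Out (+1); total 2.
Path Res→J2→Out (+1); total 3.
Path Res→J7→Out (+1); total 4.
Path Res→J6→Out (+1); total 5.
No residual Res→Out path; max flow = 5.
Certifying cut of size 5: {J2→Out, J4→Out, J6→Out, J7→Out, Res→Out}.

5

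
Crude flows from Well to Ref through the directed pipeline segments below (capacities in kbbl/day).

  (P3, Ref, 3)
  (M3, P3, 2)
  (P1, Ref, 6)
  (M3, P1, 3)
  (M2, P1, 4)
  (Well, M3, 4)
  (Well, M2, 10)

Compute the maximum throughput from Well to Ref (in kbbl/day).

8

Augment Well→M3→P1→Ref: bottleneck 3, flow now 3.
Augment Well→M3→P3→Ref: bottleneck 1, flow now 4.
Augment Well→M2→P1→Ref: bottleneck 3, flow now 7.
Augment Well→M2→P1→M3→P3→Ref: bottleneck 1, flow now 8. (uses reverse residual edge)
No augmenting path remains; maximum flow = 8.
In the residual graph, reachable from Well: {Well, M2}.
Min-cut edges: Well→M3 (4), M2→P1 (4); capacity 4 + 4 = 8.
This cut is saturated, so no flow can exceed 8.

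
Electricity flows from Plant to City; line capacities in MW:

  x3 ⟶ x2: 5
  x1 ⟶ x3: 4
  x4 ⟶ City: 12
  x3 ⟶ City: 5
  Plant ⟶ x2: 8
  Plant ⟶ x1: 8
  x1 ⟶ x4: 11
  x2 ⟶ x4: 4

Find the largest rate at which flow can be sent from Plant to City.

12

Augment Plant→x1→x3→City: bottleneck 4, flow now 4.
Augment Plant→x1→x4→City: bottleneck 4, flow now 8.
Augment Plant→x2→x4→City: bottleneck 4, flow now 12.
No augmenting path remains; maximum flow = 12.
In the residual graph, reachable from Plant: {Plant, x2}.
Min-cut edges: Plant→x1 (8), x2→x4 (4); capacity 8 + 4 = 12.
This cut is saturated, so no flow can exceed 12.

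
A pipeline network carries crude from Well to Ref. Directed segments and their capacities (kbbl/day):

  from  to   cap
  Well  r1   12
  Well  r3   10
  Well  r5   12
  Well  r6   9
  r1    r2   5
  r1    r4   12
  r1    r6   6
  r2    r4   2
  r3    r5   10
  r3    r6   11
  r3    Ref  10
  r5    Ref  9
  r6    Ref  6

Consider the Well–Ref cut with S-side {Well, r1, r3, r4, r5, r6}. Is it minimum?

No — its capacity is 30, but the minimum cut has capacity 25.

Given cut capacity: 5 + 10 + 9 + 6 = 30.
Augment Well→r3→Ref: bottleneck 10, flow now 10.
Augment Well→r5→Ref: bottleneck 9, flow now 19.
Augment Well→r6→Ref: bottleneck 6, flow now 25.
No augmenting path remains; maximum flow = 25.
In the residual graph, reachable from Well: {Well, r1, r2, r4, r5, r6}.
Min-cut edges: Well→r3 (10), r5→Ref (9), r6→Ref (6); capacity 10 + 9 + 6 = 25.
Cut capacity 30 exceeds the max flow 25, so it is not minimum.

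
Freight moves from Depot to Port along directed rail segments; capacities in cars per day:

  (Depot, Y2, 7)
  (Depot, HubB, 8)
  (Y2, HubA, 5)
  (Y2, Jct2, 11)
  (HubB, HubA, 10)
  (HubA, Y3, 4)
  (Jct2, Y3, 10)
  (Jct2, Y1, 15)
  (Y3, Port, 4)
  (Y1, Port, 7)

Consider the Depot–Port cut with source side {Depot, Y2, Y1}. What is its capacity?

31

Edges leaving {Depot, Y2, Y1}: Depot→HubB (8), Y2→HubA (5), Y2→Jct2 (11), Y1→Port (7).
Cut capacity = 8 + 5 + 11 + 7 = 31.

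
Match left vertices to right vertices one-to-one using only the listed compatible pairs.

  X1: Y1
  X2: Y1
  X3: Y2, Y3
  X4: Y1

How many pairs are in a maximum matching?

Unit-capacity flow: source→left, listed edges, right→sink; max matching = max flow.
Augmenting path X1→Y1 (+1); matched 1.
Augmenting path X3→Y2 (+1); matched 2.
No augmenting path remains; maximum matching = 2.
König certificate: {X3, Y1} is a vertex cover of size 2 (every listed pair touches it), so no matching can be larger.

2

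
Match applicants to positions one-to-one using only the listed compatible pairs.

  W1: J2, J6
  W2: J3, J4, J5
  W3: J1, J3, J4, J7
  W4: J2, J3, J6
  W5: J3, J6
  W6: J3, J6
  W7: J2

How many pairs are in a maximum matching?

Unit-capacity flow: source→left, listed edges, right→sink; max matching = max flow.
Augmenting path W1→J2 (+1); matched 1.
Augmenting path W2→J3 (+1); matched 2.
Augmenting path W3→J1 (+1); matched 3.
Augmenting path W4→J6 (+1); matched 4.
Augmenting path W5→J3→W2→J4 (+1); matched 5.
No augmenting path remains; maximum matching = 5.
König certificate: {W2, W3, J2, J3, J6} is a vertex cover of size 5 (every listed pair touches it), so no matching can be larger.

5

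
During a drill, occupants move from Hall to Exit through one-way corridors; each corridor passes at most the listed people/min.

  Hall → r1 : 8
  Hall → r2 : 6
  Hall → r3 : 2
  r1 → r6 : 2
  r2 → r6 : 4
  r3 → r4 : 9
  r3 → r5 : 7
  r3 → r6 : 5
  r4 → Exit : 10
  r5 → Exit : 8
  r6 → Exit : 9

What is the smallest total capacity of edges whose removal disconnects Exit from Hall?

8

Augment Hall→r1→r6→Exit: bottleneck 2, flow now 2.
Augment Hall→r2→r6→Exit: bottleneck 4, flow now 6.
Augment Hall→r3→r4→Exit: bottleneck 2, flow now 8.
No augmenting path remains; maximum flow = 8.
By max-flow min-cut, the minimum cut capacity equals the max flow.
In the residual graph, reachable from Hall: {Hall, r1, r2}.
Min-cut edges: Hall→r3 (2), r1→r6 (2), r2→r6 (4); capacity 2 + 2 + 4 = 8.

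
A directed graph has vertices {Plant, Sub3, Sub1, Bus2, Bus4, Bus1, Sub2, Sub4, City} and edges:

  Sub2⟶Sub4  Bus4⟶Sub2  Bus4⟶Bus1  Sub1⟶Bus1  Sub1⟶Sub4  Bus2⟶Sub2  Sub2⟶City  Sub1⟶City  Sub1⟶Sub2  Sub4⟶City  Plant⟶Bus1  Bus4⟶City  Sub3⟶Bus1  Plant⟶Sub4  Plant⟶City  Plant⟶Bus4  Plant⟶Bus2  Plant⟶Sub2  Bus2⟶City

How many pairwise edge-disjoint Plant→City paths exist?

Assign every edge capacity 1; by Menger, the answer equals the max flow.
Path Plant→City (+1); total 1.
Path Plant→Bus2→City (+1); total 2.
Path Plant→Bus4→City (+1); total 3.
Path Plant→Sub2→City (+1); total 4.
Path Plant→Sub4→City (+1); total 5.
No residual Plant→City path; max flow = 5.
Certifying cut of size 5: {Plant→Bus2, Plant→Bus4, Plant→City, Plant→Sub2, Plant→Sub4}.

5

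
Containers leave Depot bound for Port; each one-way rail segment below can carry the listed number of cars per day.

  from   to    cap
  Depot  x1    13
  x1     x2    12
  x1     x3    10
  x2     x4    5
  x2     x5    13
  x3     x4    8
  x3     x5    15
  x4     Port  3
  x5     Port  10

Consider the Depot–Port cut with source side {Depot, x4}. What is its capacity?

Edges leaving {Depot, x4}: Depot→x1 (13), x4→Port (3).
Cut capacity = 13 + 3 = 16.

16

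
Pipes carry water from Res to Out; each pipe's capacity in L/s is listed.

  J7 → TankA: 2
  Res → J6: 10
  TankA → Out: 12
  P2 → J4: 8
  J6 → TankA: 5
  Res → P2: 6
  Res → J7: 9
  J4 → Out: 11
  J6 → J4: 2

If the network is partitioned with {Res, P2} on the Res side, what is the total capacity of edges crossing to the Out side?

27

Edges leaving {Res, P2}: Res→J6 (10), Res→J7 (9), P2→J4 (8).
Cut capacity = 10 + 9 + 8 = 27.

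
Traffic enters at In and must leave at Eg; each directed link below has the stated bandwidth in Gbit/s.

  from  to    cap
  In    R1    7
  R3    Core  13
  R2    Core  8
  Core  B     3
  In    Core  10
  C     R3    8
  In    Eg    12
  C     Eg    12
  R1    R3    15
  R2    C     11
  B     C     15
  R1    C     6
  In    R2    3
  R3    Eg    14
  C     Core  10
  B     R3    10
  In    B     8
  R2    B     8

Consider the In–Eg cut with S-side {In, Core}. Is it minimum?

Yes — it is a minimum cut (capacity 33).

Given cut capacity: 3 + 8 + 7 + 12 + 3 = 33.
Augment In→Eg: bottleneck 12, flow now 12.
Augment In→R2→C→Eg: bottleneck 3, flow now 15.
Augment In→B→C→Eg: bottleneck 8, flow now 23.
Augment In→R1→C→Eg: bottleneck 1, flow now 24.
Augment In→R1→R3→Eg: bottleneck 6, flow now 30.
Augment In→Core→B→R3→Eg: bottleneck 3, flow now 33.
No augmenting path remains; maximum flow = 33.
Cut capacity 33 equals the max flow, so it is a minimum cut.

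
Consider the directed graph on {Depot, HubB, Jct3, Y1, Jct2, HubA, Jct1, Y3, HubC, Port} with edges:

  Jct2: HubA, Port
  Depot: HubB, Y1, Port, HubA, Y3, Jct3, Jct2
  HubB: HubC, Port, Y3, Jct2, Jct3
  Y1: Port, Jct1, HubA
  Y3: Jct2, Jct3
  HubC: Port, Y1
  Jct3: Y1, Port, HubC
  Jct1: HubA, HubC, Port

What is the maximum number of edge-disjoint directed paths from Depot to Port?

Assign every edge capacity 1; by Menger, the answer equals the max flow.
Path Depot→Port (+1); total 1.
Path Depot→HubB→Port (+1); total 2.
Path Depot→Jct3→Port (+1); total 3.
Path Depot→Y1→Port (+1); total 4.
Path Depot→Jct2→Port (+1); total 5.
Path Depot→Y3→Jct3→HubC→Port (+1); total 6.
No residual Depot→Port path; max flow = 6.
Certifying cut of size 6: {Depot→HubB, Depot→Jct2, Depot→Jct3, Depot→Port, Depot→Y1, Depot→Y3}.

6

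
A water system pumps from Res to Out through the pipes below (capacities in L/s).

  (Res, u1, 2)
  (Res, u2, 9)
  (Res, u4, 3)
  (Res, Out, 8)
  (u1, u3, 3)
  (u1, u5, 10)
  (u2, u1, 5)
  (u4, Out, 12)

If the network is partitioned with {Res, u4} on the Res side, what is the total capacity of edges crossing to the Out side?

Edges leaving {Res, u4}: Res→u1 (2), Res→u2 (9), Res→Out (8), u4→Out (12).
Cut capacity = 2 + 9 + 8 + 12 = 31.

31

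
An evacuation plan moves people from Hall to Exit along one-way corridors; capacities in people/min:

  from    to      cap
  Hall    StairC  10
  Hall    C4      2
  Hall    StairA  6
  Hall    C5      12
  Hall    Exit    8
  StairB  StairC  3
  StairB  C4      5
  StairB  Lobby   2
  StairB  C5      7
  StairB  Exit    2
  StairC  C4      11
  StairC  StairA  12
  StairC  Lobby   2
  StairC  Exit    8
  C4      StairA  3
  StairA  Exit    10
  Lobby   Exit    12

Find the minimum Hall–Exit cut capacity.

Augment Hall→Exit: bottleneck 8, flow now 8.
Augment Hall→StairC→Exit: bottleneck 8, flow now 16.
Augment Hall→StairA→Exit: bottleneck 6, flow now 22.
Augment Hall→StairC→StairA→Exit: bottleneck 2, flow now 24.
Augment Hall→C4→StairA→Exit: bottleneck 2, flow now 26.
No augmenting path remains; maximum flow = 26.
By max-flow min-cut, the minimum cut capacity equals the max flow.
In the residual graph, reachable from Hall: {Hall, C5}.
Min-cut edges: Hall→StairC (10), Hall→C4 (2), Hall→StairA (6), Hall→Exit (8); capacity 10 + 2 + 6 + 8 = 26.

26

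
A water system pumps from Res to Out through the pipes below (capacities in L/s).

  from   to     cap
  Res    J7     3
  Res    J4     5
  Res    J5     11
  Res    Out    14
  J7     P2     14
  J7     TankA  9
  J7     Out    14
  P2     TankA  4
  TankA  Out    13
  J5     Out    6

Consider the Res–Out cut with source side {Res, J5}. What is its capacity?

Edges leaving {Res, J5}: Res→J7 (3), Res→J4 (5), Res→Out (14), J5→Out (6).
Cut capacity = 3 + 5 + 14 + 6 = 28.

28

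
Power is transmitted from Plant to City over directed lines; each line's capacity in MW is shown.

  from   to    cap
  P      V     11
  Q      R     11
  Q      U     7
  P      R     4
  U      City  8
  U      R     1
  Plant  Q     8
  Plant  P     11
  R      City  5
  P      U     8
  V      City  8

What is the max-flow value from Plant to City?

19

Augment Plant→P→R→City: bottleneck 4, flow now 4.
Augment Plant→P→U→City: bottleneck 7, flow now 11.
Augment Plant→Q→R→City: bottleneck 1, flow now 12.
Augment Plant→Q→U→City: bottleneck 1, flow now 13.
Augment Plant→Q→R→P→V→City: bottleneck 4, flow now 17. (uses reverse residual edge)
Augment Plant→Q→U→P→V→City: bottleneck 2, flow now 19. (uses reverse residual edge)
No augmenting path remains; maximum flow = 19.
In the residual graph, reachable from Plant: {Plant}.
Min-cut edges: Plant→P (11), Plant→Q (8); capacity 11 + 8 = 19.
This cut is saturated, so no flow can exceed 19.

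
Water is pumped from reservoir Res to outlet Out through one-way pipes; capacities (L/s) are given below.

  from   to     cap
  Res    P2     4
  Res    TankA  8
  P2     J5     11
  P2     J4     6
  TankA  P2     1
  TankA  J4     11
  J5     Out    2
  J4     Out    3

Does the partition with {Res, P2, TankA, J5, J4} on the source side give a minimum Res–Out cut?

Given cut capacity: 2 + 3 = 5.
Augment Res→P2→J5→Out: bottleneck 2, flow now 2.
Augment Res→P2→J4→Out: bottleneck 2, flow now 4.
Augment Res→TankA→J4→Out: bottleneck 1, flow now 5.
No augmenting path remains; maximum flow = 5.
Cut capacity 5 equals the max flow, so it is a minimum cut.

Yes — it is a minimum cut (capacity 5).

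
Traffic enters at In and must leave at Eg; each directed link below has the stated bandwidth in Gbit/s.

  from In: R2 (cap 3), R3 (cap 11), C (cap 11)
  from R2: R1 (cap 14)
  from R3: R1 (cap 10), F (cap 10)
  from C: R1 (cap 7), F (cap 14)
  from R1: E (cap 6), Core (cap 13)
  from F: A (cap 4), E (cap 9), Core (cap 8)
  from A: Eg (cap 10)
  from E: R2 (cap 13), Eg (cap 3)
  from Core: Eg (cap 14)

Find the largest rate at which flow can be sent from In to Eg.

21

Augment In→R2→R1→E→Eg: bottleneck 3, flow now 3.
Augment In→R3→R1→Core→Eg: bottleneck 10, flow now 13.
Augment In→R3→F→A→Eg: bottleneck 1, flow now 14.
Augment In→C→R1→Core→Eg: bottleneck 3, flow now 17.
Augment In→C→F→A→Eg: bottleneck 3, flow now 20.
Augment In→C→F→Core→Eg: bottleneck 1, flow now 21.
No augmenting path remains; maximum flow = 21.
In the residual graph, reachable from In: {In, R2, R3, C, R1, F, E, Core}.
Min-cut edges: F→A (4), E→Eg (3), Core→Eg (14); capacity 4 + 3 + 14 = 21.
This cut is saturated, so no flow can exceed 21.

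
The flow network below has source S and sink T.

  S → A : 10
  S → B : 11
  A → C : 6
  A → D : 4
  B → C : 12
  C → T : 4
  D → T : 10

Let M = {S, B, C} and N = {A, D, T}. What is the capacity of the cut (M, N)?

14

Edges leaving {S, B, C}: S→A (10), C→T (4).
Cut capacity = 10 + 4 = 14.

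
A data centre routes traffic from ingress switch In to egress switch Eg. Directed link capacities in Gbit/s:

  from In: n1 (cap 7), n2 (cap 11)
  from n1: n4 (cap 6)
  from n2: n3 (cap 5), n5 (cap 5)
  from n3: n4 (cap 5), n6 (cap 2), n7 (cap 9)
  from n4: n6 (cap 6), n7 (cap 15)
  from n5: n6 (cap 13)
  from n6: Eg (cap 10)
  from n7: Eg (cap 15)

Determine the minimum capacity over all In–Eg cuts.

Augment In→n1→n4→n6→Eg: bottleneck 6, flow now 6.
Augment In→n2→n3→n6→Eg: bottleneck 2, flow now 8.
Augment In→n2→n3→n7→Eg: bottleneck 3, flow now 11.
Augment In→n2→n5→n6→Eg: bottleneck 2, flow now 13.
Augment In→n2→n5→n6→n3→n7→Eg: bottleneck 2, flow now 15. (uses reverse residual edge)
Augment In→n2→n5→n6→n4→n7→Eg: bottleneck 1, flow now 16. (uses reverse residual edge)
No augmenting path remains; maximum flow = 16.
By max-flow min-cut, the minimum cut capacity equals the max flow.
In the residual graph, reachable from In: {In, n1, n2}.
Min-cut edges: n1→n4 (6), n2→n3 (5), n2→n5 (5); capacity 6 + 5 + 5 = 16.

16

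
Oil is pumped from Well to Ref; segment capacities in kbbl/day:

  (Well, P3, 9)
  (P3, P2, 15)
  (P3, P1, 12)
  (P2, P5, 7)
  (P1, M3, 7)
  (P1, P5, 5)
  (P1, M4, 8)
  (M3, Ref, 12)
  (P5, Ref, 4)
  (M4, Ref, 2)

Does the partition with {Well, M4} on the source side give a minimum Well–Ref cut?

No — its capacity is 11, but the minimum cut has capacity 9.

Given cut capacity: 9 + 2 = 11.
Augment Well→P3→P2→P5→Ref: bottleneck 4, flow now 4.
Augment Well→P3→P1→M3→Ref: bottleneck 5, flow now 9.
No augmenting path remains; maximum flow = 9.
In the residual graph, reachable from Well: {Well}.
Min-cut edges: Well→P3 (9); capacity 9 = 9.
Cut capacity 11 exceeds the max flow 9, so it is not minimum.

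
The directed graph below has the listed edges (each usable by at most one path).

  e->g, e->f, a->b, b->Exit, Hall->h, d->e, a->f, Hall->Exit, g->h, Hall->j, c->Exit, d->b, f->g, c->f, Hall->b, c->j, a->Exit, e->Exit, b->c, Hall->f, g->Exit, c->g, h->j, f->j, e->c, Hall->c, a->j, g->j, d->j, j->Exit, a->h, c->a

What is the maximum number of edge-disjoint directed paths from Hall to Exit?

Assign every edge capacity 1; by Menger, the answer equals the max flow.
Path Hall→Exit (+1); total 1.
Path Hall→b→Exit (+1); total 2.
Path Hall→c→Exit (+1); total 3.
Path Hall→j→Exit (+1); total 4.
Path Hall→f→g→Exit (+1); total 5.
No residual Hall→Exit path; max flow = 5.
Certifying cut of size 5: {Hall→Exit, Hall→b, Hall→c, Hall→f, j→Exit}.

5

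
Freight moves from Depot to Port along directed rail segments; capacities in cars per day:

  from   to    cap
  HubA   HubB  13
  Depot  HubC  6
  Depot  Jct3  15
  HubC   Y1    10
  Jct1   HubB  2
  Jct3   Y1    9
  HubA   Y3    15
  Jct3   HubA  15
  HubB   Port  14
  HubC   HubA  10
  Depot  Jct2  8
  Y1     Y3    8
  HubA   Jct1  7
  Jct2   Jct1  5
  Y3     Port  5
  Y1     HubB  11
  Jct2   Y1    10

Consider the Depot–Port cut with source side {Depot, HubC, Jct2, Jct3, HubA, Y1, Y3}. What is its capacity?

41

Edges leaving {Depot, HubC, Jct2, Jct3, HubA, Y1, Y3}: Jct2→Jct1 (5), HubA→Jct1 (7), HubA→HubB (13), Y1→HubB (11), Y3→Port (5).
Cut capacity = 5 + 7 + 13 + 11 + 5 = 41.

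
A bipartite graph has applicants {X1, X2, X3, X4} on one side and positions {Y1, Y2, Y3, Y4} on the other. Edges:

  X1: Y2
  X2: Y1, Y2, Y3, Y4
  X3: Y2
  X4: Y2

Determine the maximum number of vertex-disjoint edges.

2

Unit-capacity flow: source→left, listed edges, right→sink; max matching = max flow.
Augmenting path X1→Y2 (+1); matched 1.
Augmenting path X2→Y1 (+1); matched 2.
No augmenting path remains; maximum matching = 2.
König certificate: {X2, Y2} is a vertex cover of size 2 (every listed pair touches it), so no matching can be larger.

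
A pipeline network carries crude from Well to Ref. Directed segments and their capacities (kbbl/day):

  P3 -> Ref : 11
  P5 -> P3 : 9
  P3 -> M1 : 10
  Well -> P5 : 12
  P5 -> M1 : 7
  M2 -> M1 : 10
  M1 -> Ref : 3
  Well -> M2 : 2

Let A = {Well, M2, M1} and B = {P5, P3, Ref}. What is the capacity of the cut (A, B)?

15

Edges leaving {Well, M2, M1}: Well→P5 (12), M1→Ref (3).
Cut capacity = 12 + 3 = 15.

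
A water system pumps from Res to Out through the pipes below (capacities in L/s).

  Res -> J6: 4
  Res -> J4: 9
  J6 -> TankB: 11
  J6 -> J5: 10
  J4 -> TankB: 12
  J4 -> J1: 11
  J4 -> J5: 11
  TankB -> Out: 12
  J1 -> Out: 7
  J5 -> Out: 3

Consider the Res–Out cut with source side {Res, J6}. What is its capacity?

30

Edges leaving {Res, J6}: Res→J4 (9), J6→TankB (11), J6→J5 (10).
Cut capacity = 9 + 11 + 10 = 30.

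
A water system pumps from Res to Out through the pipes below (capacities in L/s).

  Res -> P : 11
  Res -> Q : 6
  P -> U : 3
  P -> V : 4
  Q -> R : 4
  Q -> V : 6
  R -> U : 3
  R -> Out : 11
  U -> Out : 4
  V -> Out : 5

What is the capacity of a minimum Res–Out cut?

12

Augment Res→P→U→Out: bottleneck 3, flow now 3.
Augment Res→P→V→Out: bottleneck 4, flow now 7.
Augment Res→Q→R→Out: bottleneck 4, flow now 11.
Augment Res→Q→V→Out: bottleneck 1, flow now 12.
No augmenting path remains; maximum flow = 12.
By max-flow min-cut, the minimum cut capacity equals the max flow.
In the residual graph, reachable from Res: {Res, P, Q, V}.
Min-cut edges: P→U (3), Q→R (4), V→Out (5); capacity 3 + 4 + 5 = 12.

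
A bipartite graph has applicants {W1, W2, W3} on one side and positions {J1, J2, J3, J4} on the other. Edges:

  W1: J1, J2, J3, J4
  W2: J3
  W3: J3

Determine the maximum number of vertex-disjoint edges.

2

Unit-capacity flow: source→left, listed edges, right→sink; max matching = max flow.
Augmenting path W1→J1 (+1); matched 1.
Augmenting path W2→J3 (+1); matched 2.
No augmenting path remains; maximum matching = 2.
König certificate: {W1, J3} is a vertex cover of size 2 (every listed pair touches it), so no matching can be larger.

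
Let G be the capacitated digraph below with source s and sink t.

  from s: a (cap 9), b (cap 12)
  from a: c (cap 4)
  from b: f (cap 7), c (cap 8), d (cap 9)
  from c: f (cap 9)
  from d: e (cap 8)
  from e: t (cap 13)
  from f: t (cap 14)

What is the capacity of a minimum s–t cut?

16

Augment s→b→f→t: bottleneck 7, flow now 7.
Augment s→a→c→f→t: bottleneck 4, flow now 11.
Augment s→b→c→f→t: bottleneck 3, flow now 14.
Augment s→b→d→e→t: bottleneck 2, flow now 16.
No augmenting path remains; maximum flow = 16.
By max-flow min-cut, the minimum cut capacity equals the max flow.
In the residual graph, reachable from s: {s, a}.
Min-cut edges: s→b (12), a→c (4); capacity 12 + 4 = 16.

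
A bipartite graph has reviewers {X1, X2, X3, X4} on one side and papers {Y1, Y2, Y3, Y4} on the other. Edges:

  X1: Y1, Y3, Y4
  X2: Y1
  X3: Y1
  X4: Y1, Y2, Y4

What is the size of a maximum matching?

Unit-capacity flow: source→left, listed edges, right→sink; max matching = max flow.
Augmenting path X1→Y1 (+1); matched 1.
Augmenting path X4→Y2 (+1); matched 2.
Augmenting path X2→Y1→X1→Y3 (+1); matched 3.
No augmenting path remains; maximum matching = 3.
König certificate: {X1, X4, Y1} is a vertex cover of size 3 (every listed pair touches it), so no matching can be larger.

3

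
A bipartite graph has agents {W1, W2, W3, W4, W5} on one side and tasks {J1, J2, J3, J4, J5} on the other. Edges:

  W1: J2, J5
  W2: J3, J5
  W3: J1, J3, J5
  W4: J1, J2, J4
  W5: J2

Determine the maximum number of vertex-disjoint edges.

Unit-capacity flow: source→left, listed edges, right→sink; max matching = max flow.
Augmenting path W1→J2 (+1); matched 1.
Augmenting path W2→J3 (+1); matched 2.
Augmenting path W3→J1 (+1); matched 3.
Augmenting path W4→J4 (+1); matched 4.
Augmenting path W5→J2→W1→J5 (+1); matched 5.
No augmenting path remains; maximum matching = 5.
König certificate: {W1, W2, W3, W4, W5} is a vertex cover of size 5 (every listed pair touches it), so no matching can be larger.

5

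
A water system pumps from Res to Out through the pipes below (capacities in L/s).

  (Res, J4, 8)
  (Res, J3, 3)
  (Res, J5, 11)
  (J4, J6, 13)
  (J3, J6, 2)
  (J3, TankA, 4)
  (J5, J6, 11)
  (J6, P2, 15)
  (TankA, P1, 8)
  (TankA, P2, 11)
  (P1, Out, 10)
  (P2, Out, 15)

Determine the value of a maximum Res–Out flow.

18

Augment Res→J4→J6→P2→Out: bottleneck 8, flow now 8.
Augment Res→J3→J6→P2→Out: bottleneck 2, flow now 10.
Augment Res→J3→TankA→P1→Out: bottleneck 1, flow now 11.
Augment Res→J5→J6→P2→Out: bottleneck 5, flow now 16.
Augment Res→J5→J6→J3→TankA→P1→Out: bottleneck 2, flow now 18. (uses reverse residual edge)
No augmenting path remains; maximum flow = 18.
In the residual graph, reachable from Res: {Res, J4, J5, J6}.
Min-cut edges: Res→J3 (3), J6→P2 (15); capacity 3 + 15 = 18.
This cut is saturated, so no flow can exceed 18.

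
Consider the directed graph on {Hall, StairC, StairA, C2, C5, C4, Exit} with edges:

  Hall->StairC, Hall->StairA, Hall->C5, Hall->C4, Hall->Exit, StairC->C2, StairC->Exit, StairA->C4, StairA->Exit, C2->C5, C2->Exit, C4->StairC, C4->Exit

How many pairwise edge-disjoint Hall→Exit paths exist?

4

Assign every edge capacity 1; by Menger, the answer equals the max flow.
Path Hall→Exit (+1); total 1.
Path Hall→StairC→Exit (+1); total 2.
Path Hall→StairA→Exit (+1); total 3.
Path Hall→C4→Exit (+1); total 4.
No residual Hall→Exit path; max flow = 4.
Certifying cut of size 4: {Hall→C4, Hall→Exit, Hall→StairA, Hall→StairC}.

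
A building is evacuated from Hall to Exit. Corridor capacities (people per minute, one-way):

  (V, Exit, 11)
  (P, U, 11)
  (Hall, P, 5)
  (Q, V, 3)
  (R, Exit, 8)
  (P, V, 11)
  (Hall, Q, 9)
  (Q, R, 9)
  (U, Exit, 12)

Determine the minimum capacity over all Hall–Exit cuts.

14

Augment Hall→P→U→Exit: bottleneck 5, flow now 5.
Augment Hall→Q→R→Exit: bottleneck 8, flow now 13.
Augment Hall→Q→V→Exit: bottleneck 1, flow now 14.
No augmenting path remains; maximum flow = 14.
By max-flow min-cut, the minimum cut capacity equals the max flow.
In the residual graph, reachable from Hall: {Hall}.
Min-cut edges: Hall→P (5), Hall→Q (9); capacity 5 + 9 = 14.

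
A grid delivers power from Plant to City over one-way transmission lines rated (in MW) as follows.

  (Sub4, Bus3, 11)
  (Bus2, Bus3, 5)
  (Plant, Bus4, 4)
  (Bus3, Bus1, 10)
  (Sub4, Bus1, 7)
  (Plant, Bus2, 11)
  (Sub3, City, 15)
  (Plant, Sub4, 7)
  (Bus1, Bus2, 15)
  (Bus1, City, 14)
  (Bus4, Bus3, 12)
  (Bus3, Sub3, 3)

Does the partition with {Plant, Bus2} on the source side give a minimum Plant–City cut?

Given cut capacity: 7 + 4 + 5 = 16.
Augment Plant→Sub4→Bus1→City: bottleneck 7, flow now 7.
Augment Plant→Bus2→Bus3→Bus1→City: bottleneck 5, flow now 12.
Augment Plant→Bus4→Bus3→Bus1→City: bottleneck 2, flow now 14.
Augment Plant→Bus4→Bus3→Sub3→City: bottleneck 2, flow now 16.
No augmenting path remains; maximum flow = 16.
Cut capacity 16 equals the max flow, so it is a minimum cut.

Yes — it is a minimum cut (capacity 16).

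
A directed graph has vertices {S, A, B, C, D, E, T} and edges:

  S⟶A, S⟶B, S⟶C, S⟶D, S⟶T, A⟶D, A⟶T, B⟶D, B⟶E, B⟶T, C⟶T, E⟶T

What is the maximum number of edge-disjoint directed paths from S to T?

Assign every edge capacity 1; by Menger, the answer equals the max flow.
Path S→T (+1); total 1.
Path S→A→T (+1); total 2.
Path S→B→T (+1); total 3.
Path S→C→T (+1); total 4.
No residual S→T path; max flow = 4.
Certifying cut of size 4: {S→A, S→B, S→C, S→T}.

4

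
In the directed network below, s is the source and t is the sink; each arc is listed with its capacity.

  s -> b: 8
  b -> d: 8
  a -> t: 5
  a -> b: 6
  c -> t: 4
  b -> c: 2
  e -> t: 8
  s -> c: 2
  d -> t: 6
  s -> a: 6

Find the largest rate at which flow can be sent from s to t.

15

Augment s→a→t: bottleneck 5, flow now 5.
Augment s→c→t: bottleneck 2, flow now 7.
Augment s→b→c→t: bottleneck 2, flow now 9.
Augment s→b→d→t: bottleneck 6, flow now 15.
No augmenting path remains; maximum flow = 15.
In the residual graph, reachable from s: {s, a, b, d}.
Min-cut edges: s→c (2), a→t (5), b→c (2), d→t (6); capacity 2 + 5 + 2 + 6 = 15.
This cut is saturated, so no flow can exceed 15.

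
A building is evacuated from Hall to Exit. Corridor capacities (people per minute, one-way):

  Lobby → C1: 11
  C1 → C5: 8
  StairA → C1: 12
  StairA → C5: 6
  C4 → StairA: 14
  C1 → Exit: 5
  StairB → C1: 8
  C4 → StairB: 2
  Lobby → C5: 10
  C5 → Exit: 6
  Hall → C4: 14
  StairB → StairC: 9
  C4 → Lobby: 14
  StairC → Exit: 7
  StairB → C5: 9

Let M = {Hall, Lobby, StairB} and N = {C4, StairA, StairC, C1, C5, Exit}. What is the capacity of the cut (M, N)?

Edges leaving {Hall, Lobby, StairB}: Hall→C4 (14), Lobby→C1 (11), Lobby→C5 (10), StairB→StairC (9), StairB→C1 (8), StairB→C5 (9).
Cut capacity = 14 + 11 + 10 + 9 + 8 + 9 = 61.

61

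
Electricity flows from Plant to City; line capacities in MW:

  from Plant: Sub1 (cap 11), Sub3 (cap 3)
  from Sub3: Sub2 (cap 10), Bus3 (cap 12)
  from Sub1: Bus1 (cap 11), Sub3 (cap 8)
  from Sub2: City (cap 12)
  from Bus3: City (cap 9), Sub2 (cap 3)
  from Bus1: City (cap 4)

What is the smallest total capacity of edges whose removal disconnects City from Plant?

14

Augment Plant→Sub3→Sub2→City: bottleneck 3, flow now 3.
Augment Plant→Sub1→Bus1→City: bottleneck 4, flow now 7.
Augment Plant→Sub1→Sub3→Sub2→City: bottleneck 7, flow now 14.
No augmenting path remains; maximum flow = 14.
By max-flow min-cut, the minimum cut capacity equals the max flow.
In the residual graph, reachable from Plant: {Plant}.
Min-cut edges: Plant→Sub3 (3), Plant→Sub1 (11); capacity 3 + 11 = 14.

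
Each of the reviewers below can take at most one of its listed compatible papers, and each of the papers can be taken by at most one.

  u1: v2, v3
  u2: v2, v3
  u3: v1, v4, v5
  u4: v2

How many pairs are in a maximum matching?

3

Unit-capacity flow: source→left, listed edges, right→sink; max matching = max flow.
Augmenting path u1→v2 (+1); matched 1.
Augmenting path u2→v3 (+1); matched 2.
Augmenting path u3→v1 (+1); matched 3.
No augmenting path remains; maximum matching = 3.
König certificate: {u3, v2, v3} is a vertex cover of size 3 (every listed pair touches it), so no matching can be larger.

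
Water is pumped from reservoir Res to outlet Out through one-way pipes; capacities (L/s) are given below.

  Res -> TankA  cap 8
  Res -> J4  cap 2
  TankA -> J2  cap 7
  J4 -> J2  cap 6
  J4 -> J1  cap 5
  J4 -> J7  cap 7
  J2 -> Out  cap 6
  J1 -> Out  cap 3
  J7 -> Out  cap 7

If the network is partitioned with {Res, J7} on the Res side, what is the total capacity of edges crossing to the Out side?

Edges leaving {Res, J7}: Res→TankA (8), Res→J4 (2), J7→Out (7).
Cut capacity = 8 + 2 + 7 = 17.

17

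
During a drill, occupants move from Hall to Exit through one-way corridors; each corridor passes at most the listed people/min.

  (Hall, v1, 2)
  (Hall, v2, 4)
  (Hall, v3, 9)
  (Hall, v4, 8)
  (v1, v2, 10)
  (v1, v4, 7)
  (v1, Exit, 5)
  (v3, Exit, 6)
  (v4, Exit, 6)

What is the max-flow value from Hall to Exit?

Augment Hall→v1→Exit: bottleneck 2, flow now 2.
Augment Hall→v3→Exit: bottleneck 6, flow now 8.
Augment Hall→v4→Exit: bottleneck 6, flow now 14.
No augmenting path remains; maximum flow = 14.
In the residual graph, reachable from Hall: {Hall, v2, v3, v4}.
Min-cut edges: Hall→v1 (2), v3→Exit (6), v4→Exit (6); capacity 2 + 6 + 6 = 14.
This cut is saturated, so no flow can exceed 14.

14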